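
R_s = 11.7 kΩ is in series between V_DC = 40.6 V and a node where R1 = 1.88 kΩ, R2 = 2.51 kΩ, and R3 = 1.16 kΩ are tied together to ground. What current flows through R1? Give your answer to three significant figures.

I ≈ 0.983 mA

Equivalent of the parallel group: R_p = 0.5579 kΩ.
Node voltage V_A = V_DC · R_p/(R_s + R_p) = 40.6 × 0.04551 = 1.848 V.
I(R1) = V_A / R1 = 1.848/1.88 = 0.9829 mA.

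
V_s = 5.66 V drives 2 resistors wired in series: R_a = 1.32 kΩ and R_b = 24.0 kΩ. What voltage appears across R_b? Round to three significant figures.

Series total: ΣR = 1.32 + 24.0 = 25.32 kΩ.
Voltage divider: V = V_s · (24.00 / 25.32) = 5.66 × 0.9479 = 5.365 V.

V ≈ 5.36 V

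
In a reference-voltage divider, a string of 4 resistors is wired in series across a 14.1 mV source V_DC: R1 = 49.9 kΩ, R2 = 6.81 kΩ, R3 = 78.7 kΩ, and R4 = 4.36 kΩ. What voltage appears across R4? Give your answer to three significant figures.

V ≈ 0.440 mV

Total series resistance ΣR = 49.9 + 6.81 + 78.7 + 4.36 = 139.8 kΩ.
By the voltage-divider rule, V = 14.1 × 4.360/139.8 = 0.4398 mV.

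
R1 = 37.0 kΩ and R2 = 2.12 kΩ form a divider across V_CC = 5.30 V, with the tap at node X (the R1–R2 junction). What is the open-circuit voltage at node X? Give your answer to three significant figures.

V_th is the unloaded tap voltage: V_CC · R2/(R1+R2) = 5.30 × 0.05419 = 0.2872 V.

V_th ≈ 0.287 V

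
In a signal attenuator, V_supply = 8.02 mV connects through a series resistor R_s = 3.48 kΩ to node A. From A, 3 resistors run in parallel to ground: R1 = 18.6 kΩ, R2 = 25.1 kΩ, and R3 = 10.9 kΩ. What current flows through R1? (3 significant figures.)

I ≈ 0.262 µA

Combine the parallel branches: R_p = (1/18.6 + 1/25.1 + 1/10.9)⁻¹ = 5.395 kΩ.
Node voltage V_A = V_supply · R_p/(R_s + R_p) = 8.02 × 0.6079 = 4.875 mV.
I(R1) = V_A / R1 = 4.875/18.6 = 0.2621 µA.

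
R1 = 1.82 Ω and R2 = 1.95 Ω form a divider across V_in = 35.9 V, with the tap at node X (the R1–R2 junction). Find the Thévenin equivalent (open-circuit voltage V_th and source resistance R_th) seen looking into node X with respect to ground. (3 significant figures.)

Open-circuit (no load on X): V_th = V_in · R2/(R1 + R2) = 35.9 × 1.95/(1.820 + 1.95) = 18.57 V.
Zeroing V_in shorts the top of R1 to ground, so R_th = R1 ‖ R2 = 0.9414 Ω.

V_th ≈ 18.6 V, R_th ≈ 0.941 Ω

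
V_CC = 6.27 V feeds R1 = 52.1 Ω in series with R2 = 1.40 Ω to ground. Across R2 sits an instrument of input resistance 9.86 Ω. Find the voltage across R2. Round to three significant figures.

First combine the lower leg with the load: R2 ‖ R_L = 1.226 Ω.
Now apply the divider: V_out = 6.27 × 0.02299 = 0.1441 V.

V_out ≈ 0.144 V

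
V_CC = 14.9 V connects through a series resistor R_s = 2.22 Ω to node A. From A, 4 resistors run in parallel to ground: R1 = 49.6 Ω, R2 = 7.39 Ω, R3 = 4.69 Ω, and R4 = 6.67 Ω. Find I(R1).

Combine the parallel branches: R_p = (1/49.6 + 1/7.39 + 1/4.69 + 1/6.67)⁻¹ = 1.928 Ω.
V_A by voltage divider: V_A = 14.9 × 1.928/(2.22 + 1.928) = 6.926 V.
Branch current I = V_A/R1 = 6.926/49.6 = 0.1396 A.

I ≈ 0.140 A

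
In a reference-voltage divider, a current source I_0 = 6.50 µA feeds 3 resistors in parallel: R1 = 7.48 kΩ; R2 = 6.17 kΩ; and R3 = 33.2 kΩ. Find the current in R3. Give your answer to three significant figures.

Total conductance ΣG = 1/7.48 + 1/6.17 + 1/33.2 = 0.3259 (units of 1/kΩ).
By the current-divider rule, I = I_0 · G_k/ΣG = 6.50 × 0.09243 = 0.6008 µA.

I ≈ 0.601 µA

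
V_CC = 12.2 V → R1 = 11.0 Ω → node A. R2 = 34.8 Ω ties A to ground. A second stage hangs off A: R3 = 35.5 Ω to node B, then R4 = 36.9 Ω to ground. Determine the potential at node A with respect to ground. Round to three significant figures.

V_A ≈ 8.31 V

Looking into the second stage from A: R3 + R4 = 72.40 Ω appears in parallel with R2.
Effective lower resistance at A: R2 ‖ 72.40 = 23.50 Ω.
V_A = 12.2 × 23.50/(11.0 + 23.50) = 8.310 V.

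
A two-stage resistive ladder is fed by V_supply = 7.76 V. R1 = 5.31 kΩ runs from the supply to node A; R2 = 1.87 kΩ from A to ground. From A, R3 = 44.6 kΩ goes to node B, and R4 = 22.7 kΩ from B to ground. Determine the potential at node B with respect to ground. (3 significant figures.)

The second stage (R3 + R4 = 67.30 kΩ) loads node A in parallel with R2.
Effective lower resistance at A: R2 ‖ 67.30 = 1.819 kΩ.
First divider: V_A = V_supply · 1.819/(5.31 + 1.819) = 1.980 V.
V_B = V_A × 0.3373 = 0.6680 V.

V_B ≈ 0.668 V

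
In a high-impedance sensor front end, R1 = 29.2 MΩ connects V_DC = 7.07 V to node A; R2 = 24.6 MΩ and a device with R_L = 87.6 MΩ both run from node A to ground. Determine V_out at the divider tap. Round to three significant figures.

V_out ≈ 2.81 V

First combine the lower leg with the load: R2 ‖ R_L = 19.21 MΩ.
Voltage divider with the loaded lower leg: V_out = 7.07 × 19.21/(29.2 + 19.21) = 7.07 × 0.3968 = 2.805 V.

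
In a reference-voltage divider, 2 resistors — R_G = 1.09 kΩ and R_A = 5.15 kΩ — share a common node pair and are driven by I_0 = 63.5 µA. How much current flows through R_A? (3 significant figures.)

I ≈ 11.1 µA

For two parallel branches, I_k = I_0 · (other R)/(sum of R).
I(R_A) = 63.5 × 1.09/(1.09 + 5.15) = 63.5 × 0.1747 = 11.09 µA.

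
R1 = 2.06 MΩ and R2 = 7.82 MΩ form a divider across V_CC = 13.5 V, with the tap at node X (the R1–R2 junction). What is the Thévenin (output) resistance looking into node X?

R_th ≈ 1.63 MΩ

Looking into X with the source shorted: R_th = R1·R2/(R1+R2) = 2.060 × 7.82/9.880 = 1.630 MΩ.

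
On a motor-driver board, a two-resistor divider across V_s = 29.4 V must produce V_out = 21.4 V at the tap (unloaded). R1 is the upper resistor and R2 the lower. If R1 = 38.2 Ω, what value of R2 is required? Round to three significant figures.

The divider ratio is R2/(R1+R2) = 21.4/29.4 = 0.7279.
So R2 = R1 · V_out/(V_s − V_out) = 38.2 × 21.4/(29.4 − 21.4) = 38.2 × 2.675 = 102.2 Ω.

R2 ≈ 102 Ω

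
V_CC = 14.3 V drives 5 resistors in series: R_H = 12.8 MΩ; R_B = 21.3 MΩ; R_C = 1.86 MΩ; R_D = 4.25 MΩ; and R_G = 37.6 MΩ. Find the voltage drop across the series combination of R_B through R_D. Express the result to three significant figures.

V ≈ 5.04 V

Total series resistance ΣR = 12.8 + 21.3 + 1.86 + 4.25 + 37.6 = 77.81 MΩ.
R_{R_B..R_D} = 21.3 + 1.86 + 4.25 = 27.41 MΩ.
Voltage divider: V = V_CC · (27.41 / 77.81) = 14.3 × 0.3523 = 5.037 V.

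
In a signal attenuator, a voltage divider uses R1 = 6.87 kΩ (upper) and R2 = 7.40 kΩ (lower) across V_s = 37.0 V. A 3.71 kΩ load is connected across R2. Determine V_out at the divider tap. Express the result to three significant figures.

R2 ‖ R_L = (7.40 × 3.71)/(7.40 + 3.71) = 2.471 kΩ.
Voltage divider with the loaded lower leg: V_out = 37.0 × 2.471/(6.87 + 2.471) = 37.0 × 0.2645 = 9.788 V.
(Unloaded it would be 19.2 V; the load pulls it down.)

V_out ≈ 9.79 V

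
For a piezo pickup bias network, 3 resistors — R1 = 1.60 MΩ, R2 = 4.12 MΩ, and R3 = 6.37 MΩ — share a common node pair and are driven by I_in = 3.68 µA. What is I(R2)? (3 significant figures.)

Conductances: ΣG = 1/1.60 + 1/4.12 + 1/6.37 = 1.025 (1/MΩ).
By the current-divider rule, I = I_in · G_k/ΣG = 3.68 × 0.2369 = 0.8717 µA.

I ≈ 0.872 µA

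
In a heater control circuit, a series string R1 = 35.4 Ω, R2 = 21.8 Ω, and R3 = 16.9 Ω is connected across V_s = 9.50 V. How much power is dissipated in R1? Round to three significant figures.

ΣR = 74.10 Ω → I = 9.50/74.10 = 0.1282 A.
P = I²R = 0.01644 × 35.4 = 0.5819 W.

P ≈ 0.582 W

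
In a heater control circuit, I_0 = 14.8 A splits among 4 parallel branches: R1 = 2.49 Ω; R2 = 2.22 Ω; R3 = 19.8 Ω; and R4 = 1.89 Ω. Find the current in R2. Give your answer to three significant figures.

ΣG = 1/2.49 + 1/2.22 + 1/19.8 + 1/1.89 = 1.432.
By the current-divider rule, I = I_0 · G_k/ΣG = 14.8 × 0.3146 = 4.657 A.

I ≈ 4.66 A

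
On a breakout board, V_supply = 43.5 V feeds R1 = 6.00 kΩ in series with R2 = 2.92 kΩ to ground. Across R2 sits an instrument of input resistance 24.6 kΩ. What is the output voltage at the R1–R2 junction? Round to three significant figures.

V_out ≈ 13.2 V

First combine the lower leg with the load: R2 ‖ R_L = 2.610 kΩ.
Voltage divider with the loaded lower leg: V_out = 43.5 × 2.610/(6.00 + 2.610) = 43.5 × 0.3032 = 13.19 V.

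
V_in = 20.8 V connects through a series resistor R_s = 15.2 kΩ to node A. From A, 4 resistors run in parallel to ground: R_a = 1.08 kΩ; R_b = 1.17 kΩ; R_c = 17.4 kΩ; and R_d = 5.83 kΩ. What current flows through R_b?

Equivalent of the parallel group: R_p = 0.4976 kΩ.
V_A by voltage divider: V_A = 20.8 × 0.4976/(15.2 + 0.4976) = 0.6593 V.
I(R_b) = V_A / R_b = 0.6593/1.17 = 0.5635 mA.
(Check via current divider: I_total = 1.325 mA; share G_k/ΣG = 0.4253 → same result.)

I ≈ 0.564 mA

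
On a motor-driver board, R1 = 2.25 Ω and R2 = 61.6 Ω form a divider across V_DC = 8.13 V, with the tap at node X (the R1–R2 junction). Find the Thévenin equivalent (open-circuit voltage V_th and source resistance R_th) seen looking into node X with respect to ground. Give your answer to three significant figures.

Open-circuit (no load on X): V_th = V_DC · R2/(R1 + R2) = 8.13 × 61.6/(2.250 + 61.6) = 7.844 V.
Zeroing V_DC shorts the top of R1 to ground, so R_th = R1 ‖ R2 = 2.171 Ω.

V_th ≈ 7.84 V, R_th ≈ 2.17 Ω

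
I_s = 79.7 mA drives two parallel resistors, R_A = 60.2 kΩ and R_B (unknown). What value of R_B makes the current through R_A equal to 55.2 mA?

R_B ≈ 136 kΩ

Two-branch current divider: I_A = I_s · R_B/(R_A + R_B).
55.2/79.7 = R_B/(R_A + R_B) → R_B = R_A · (0.6926)/(1 − 0.6926) = 60.2 × 2.253 = 135.6 kΩ.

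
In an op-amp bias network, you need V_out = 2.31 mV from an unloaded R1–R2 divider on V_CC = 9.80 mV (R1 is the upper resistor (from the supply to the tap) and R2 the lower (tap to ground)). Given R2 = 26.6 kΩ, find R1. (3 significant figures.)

R1 ≈ 86.2 kΩ

The divider ratio is R2/(R1+R2) = 2.31/9.80 = 0.2357.
R1 = R2·(1/k − 1) = 26.6 × 3.242 = 86.25 kΩ.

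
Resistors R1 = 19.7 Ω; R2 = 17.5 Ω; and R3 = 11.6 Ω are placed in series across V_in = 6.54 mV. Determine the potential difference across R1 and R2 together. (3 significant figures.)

Total series resistance ΣR = 19.7 + 17.5 + 11.6 = 48.80 Ω.
R_{R1..R2} = 19.7 + 17.5 = 37.20 Ω.
V = V_in · R/ΣR = 6.54 × 0.7623 = 4.985 mV.

V ≈ 4.99 mV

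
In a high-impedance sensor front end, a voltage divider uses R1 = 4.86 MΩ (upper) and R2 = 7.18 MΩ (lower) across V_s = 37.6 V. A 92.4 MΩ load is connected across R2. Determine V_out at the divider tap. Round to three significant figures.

R2 ‖ R_L = (7.18 × 92.4)/(7.18 + 92.4) = 6.662 MΩ.
Voltage divider with the loaded lower leg: V_out = 37.6 × 6.662/(4.86 + 6.662) = 37.6 × 0.5782 = 21.74 V.
(Unloaded it would be 22.4 V; the load pulls it down.)

V_out ≈ 21.7 V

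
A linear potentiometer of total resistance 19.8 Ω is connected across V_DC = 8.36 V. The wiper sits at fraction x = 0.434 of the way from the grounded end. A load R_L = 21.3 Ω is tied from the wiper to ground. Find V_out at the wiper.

The pot divides into 11.21 Ω above the wiper and 8.593 Ω below.
(x·R_p) ‖ R_L = 6.123 Ω.
Then V_out = V_DC · 6.123/(11.21 + 6.123) = 2.954 V.

V_out ≈ 2.95 V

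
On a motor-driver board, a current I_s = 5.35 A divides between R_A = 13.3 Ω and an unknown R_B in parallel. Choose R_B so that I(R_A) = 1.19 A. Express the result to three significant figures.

R_B ≈ 3.80 Ω

The fraction through R_A equals R_B/(R_A+R_B).
With f = 0.2224, R_B = R_A · f/(1−f) = 13.3 × 0.2861 = 3.805 Ω.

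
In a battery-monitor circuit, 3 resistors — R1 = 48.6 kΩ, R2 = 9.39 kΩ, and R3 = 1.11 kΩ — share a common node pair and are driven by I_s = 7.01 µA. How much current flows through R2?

I ≈ 0.726 µA

Conductances: ΣG = 1/48.6 + 1/9.39 + 1/1.11 = 1.028 (1/kΩ).
R2 takes the fraction G_k/ΣG = 0.1065/1.028 = 0.1036, so I = 7.01 × 0.1036 = 0.7262 µA.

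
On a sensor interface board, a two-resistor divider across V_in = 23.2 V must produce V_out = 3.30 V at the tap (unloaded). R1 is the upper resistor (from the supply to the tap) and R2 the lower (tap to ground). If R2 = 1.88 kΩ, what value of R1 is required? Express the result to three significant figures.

R1 ≈ 11.3 kΩ

V_out/V_in = R2/(R1+R2) = 0.1422.
So R1 = R2 · (V_in/V_out − 1) = 1.88 × (23.2/3.30 − 1) = 1.88 × 6.030 = 11.34 kΩ.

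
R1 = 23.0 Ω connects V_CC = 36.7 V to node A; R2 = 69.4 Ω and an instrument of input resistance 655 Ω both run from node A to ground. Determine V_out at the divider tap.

V_out ≈ 26.9 V

R2 ‖ R_L = (69.4 × 655)/(69.4 + 655) = 62.75 Ω.
Voltage divider with the loaded lower leg: V_out = 36.7 × 62.75/(23.0 + 62.75) = 36.7 × 0.7318 = 26.86 V.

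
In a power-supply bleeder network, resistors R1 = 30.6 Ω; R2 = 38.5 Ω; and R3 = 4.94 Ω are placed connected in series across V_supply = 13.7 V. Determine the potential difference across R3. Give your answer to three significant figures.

Total series resistance ΣR = 30.6 + 38.5 + 4.94 = 74.04 Ω.
V = V_supply · R/ΣR = 13.7 × 0.06672 = 0.9141 V.

V ≈ 0.914 V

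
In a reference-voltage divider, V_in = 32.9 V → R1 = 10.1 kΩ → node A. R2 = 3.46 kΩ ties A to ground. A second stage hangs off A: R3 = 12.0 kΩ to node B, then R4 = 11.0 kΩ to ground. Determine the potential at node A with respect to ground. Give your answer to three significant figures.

V_A ≈ 7.55 V

Node A sees R2 in parallel with the series input of stage 2, R3 + R4 = 23.00 kΩ.
R2 ‖ (R3+R4) = 3.008 kΩ.
So V_A = 32.9 × 0.2295 = 7.549 V.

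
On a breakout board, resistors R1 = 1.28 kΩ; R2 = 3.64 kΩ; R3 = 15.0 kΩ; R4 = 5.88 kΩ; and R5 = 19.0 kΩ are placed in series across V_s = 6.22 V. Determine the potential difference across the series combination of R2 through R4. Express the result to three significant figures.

Total series resistance ΣR = 1.28 + 3.64 + 15.0 + 5.88 + 19.0 = 44.80 kΩ.
R_{R2..R4} = 3.64 + 15.0 + 5.88 = 24.52 kΩ.
V = V_s · R/ΣR = 6.22 × 0.5473 = 3.404 V.

V ≈ 3.40 V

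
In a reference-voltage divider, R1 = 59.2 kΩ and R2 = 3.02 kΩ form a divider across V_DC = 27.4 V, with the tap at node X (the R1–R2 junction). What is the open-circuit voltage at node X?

V_th ≈ 1.33 V

V_th is the unloaded tap voltage: V_DC · R2/(R1+R2) = 27.4 × 0.04854 = 1.330 V.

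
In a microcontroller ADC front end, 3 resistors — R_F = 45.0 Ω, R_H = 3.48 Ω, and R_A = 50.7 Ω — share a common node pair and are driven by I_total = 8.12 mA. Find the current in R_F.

ΣG = 1/45.0 + 1/3.48 + 1/50.7 = 0.3293.
Current divider: I(R_F) = I_total · G_k/ΣG = 8.12 × (0.02222/0.3293) = 8.12 × 0.06748 = 0.5480 mA.

I ≈ 0.548 mA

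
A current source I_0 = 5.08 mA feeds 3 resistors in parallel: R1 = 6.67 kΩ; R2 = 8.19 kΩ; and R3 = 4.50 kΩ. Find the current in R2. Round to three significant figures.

Conductances: ΣG = 1/6.67 + 1/8.19 + 1/4.50 = 0.4942 (1/kΩ).
Current divider: I(R2) = I_0 · G_k/ΣG = 5.08 × (0.1221/0.4942) = 5.08 × 0.2470 = 1.255 mA.

I ≈ 1.25 mA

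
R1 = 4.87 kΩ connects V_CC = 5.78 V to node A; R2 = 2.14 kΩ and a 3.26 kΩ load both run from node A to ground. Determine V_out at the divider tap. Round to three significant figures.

V_out ≈ 1.21 V

R2 ‖ R_L = (2.14 × 3.26)/(2.14 + 3.26) = 1.292 kΩ.
Voltage divider with the loaded lower leg: V_out = 5.78 × 1.292/(4.87 + 1.292) = 5.78 × 0.2097 = 1.212 V.
(Unloaded it would be 1.76 V; the load pulls it down.)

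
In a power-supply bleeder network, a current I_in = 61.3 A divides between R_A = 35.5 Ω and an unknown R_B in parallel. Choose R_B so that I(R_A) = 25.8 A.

The fraction through R_A equals R_B/(R_A+R_B).
25.8/61.3 = R_B/(R_A + R_B) → R_B = R_A · (0.4209)/(1 − 0.4209) = 35.5 × 0.7268 = 25.80 Ω.

R_B ≈ 25.8 Ω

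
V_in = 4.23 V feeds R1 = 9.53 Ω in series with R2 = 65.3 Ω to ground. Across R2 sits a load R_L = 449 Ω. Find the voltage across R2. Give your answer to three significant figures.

R2 ‖ R_L = (65.3 × 449)/(65.3 + 449) = 57.01 Ω.
Voltage divider with the loaded lower leg: V_out = 4.23 × 57.01/(9.53 + 57.01) = 4.23 × 0.8568 = 3.624 V.

V_out ≈ 3.62 V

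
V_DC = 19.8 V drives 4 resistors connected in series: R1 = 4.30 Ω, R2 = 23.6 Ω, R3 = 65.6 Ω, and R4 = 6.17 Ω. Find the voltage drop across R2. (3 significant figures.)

V ≈ 4.69 V

Total series resistance ΣR = 4.30 + 23.6 + 65.6 + 6.17 = 99.67 Ω.
V = V_DC · R/ΣR = 19.8 × 0.2368 = 4.688 V.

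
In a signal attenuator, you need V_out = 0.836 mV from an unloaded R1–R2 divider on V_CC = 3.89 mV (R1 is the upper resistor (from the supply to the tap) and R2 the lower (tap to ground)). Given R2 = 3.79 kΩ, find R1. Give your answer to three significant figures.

R1 ≈ 13.8 kΩ

Required fraction k = V_out/V_CC = 0.2149.
Rearranging, R1 = R2·(1−k)/k = 3.79 × 3.653 = 13.85 kΩ.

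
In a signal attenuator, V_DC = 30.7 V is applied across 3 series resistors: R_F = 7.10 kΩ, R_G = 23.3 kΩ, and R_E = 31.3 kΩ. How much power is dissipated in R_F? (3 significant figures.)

ΣR = 61.70 kΩ → I = 30.7/61.70 = 0.4976 mA.
V(R_F) = I·R = 3.533 V; P = V·I = 3.533 × 0.4976 = 1.758 mW.

P ≈ 1.76 mW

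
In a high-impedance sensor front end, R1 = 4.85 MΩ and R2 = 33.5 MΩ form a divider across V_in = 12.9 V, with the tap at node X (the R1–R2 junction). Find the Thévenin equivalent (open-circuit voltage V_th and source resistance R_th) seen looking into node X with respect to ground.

V_th ≈ 11.3 V, R_th ≈ 4.24 MΩ

V_th is the unloaded tap voltage: V_in · R2/(R1+R2) = 12.9 × 0.8735 = 11.27 V.
Zeroing V_in shorts the top of R1 to ground, so R_th = R1 ‖ R2 = 4.237 MΩ.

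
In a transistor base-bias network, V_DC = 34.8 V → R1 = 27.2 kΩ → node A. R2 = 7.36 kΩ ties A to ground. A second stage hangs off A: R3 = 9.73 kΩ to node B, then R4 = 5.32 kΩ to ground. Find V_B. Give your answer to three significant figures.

V_B ≈ 1.89 V

The second stage (R3 + R4 = 15.05 kΩ) loads node A in parallel with R2.
Effective lower resistance at A: R2 ‖ 15.05 = 4.943 kΩ.
V_A = 34.8 × 4.943/(27.2 + 4.943) = 5.351 V.
V_B = V_A × 0.3535 = 1.892 V.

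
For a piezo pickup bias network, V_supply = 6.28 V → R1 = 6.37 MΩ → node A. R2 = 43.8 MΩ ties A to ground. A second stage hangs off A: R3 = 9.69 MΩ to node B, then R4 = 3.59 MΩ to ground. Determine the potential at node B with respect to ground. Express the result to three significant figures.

Looking into the second stage from A: R3 + R4 = 13.28 MΩ appears in parallel with R2.
R2 ‖ (R3+R4) = 10.19 MΩ.
V_A = 6.28 × 10.19/(6.37 + 10.19) = 3.864 V.
Then the unloaded second divider: V_B = V_A × R4/(R3+R4) = 3.864 × 0.2703 = 1.045 V.

V_B ≈ 1.04 V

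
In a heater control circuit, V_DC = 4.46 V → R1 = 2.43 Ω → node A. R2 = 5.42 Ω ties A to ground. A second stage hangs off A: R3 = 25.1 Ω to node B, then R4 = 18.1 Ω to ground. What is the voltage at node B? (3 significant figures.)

V_B ≈ 1.24 V

Looking into the second stage from A: R3 + R4 = 43.20 Ω appears in parallel with R2.
Effective lower resistance at A: R2 ‖ 43.20 = 4.816 Ω.
V_A = 4.46 × 4.816/(2.43 + 4.816) = 2.964 V.
V_B = V_A × 0.4190 = 1.242 V.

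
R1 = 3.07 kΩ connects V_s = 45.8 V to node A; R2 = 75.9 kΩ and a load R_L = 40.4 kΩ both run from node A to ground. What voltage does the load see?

V_out ≈ 41.0 V

First combine the lower leg with the load: R2 ‖ R_L = 26.37 kΩ.
Now apply the divider: V_out = 45.8 × 0.8957 = 41.02 V.
(Unloaded it would be 44.0 V; the load pulls it down.)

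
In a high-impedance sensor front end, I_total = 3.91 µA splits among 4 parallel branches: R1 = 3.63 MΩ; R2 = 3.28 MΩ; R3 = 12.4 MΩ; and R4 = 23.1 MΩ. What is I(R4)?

I ≈ 0.240 µA

Total conductance ΣG = 1/3.63 + 1/3.28 + 1/12.4 + 1/23.1 = 0.7043 (units of 1/MΩ).
R4 takes the fraction G_k/ΣG = 0.04329/0.7043 = 0.06147, so I = 3.91 × 0.06147 = 0.2403 µA.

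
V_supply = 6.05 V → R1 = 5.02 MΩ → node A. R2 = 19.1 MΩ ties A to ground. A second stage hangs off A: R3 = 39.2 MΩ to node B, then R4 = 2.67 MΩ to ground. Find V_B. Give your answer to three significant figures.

V_B ≈ 0.279 V

The second stage (R3 + R4 = 41.87 MΩ) loads node A in parallel with R2.
R2 ‖ (R3+R4) = 13.12 MΩ.
So V_A = 6.05 × 0.7232 = 4.375 V.
Stage 2 is unloaded, so V_B = V_A · R4/(R3+R4) = 4.375 × 2.67/41.87 = 0.2790 V.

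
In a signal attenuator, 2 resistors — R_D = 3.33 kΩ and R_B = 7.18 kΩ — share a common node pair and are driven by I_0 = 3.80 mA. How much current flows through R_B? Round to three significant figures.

I ≈ 1.20 mA

Two-branch current divider: I_k = I_0 · R_other/(R_1 + R_2).
I(R_B) = 3.80 × 3.33/(3.33 + 7.18) = 3.80 × 0.3168 = 1.204 mA.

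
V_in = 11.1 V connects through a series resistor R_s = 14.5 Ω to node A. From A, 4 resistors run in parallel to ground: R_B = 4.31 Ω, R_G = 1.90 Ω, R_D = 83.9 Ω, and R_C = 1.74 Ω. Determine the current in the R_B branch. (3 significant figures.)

Combine the parallel branches: R_p = (1/4.31 + 1/1.90 + 1/83.9 + 1/1.74)⁻¹ = 0.7435 Ω.
Node voltage V_A = V_in · R_p/(R_s + R_p) = 11.1 × 0.04878 = 0.5414 V.
I(R_B) = V_A / R_B = 0.5414/4.31 = 0.1256 A.
(Check via current divider: I_total = 0.7282 A; share G_k/ΣG = 0.1725 → same result.)

I ≈ 0.126 A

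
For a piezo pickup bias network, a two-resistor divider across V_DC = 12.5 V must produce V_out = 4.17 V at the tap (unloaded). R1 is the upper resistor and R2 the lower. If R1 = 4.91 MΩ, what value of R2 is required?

V_out/V_DC = R2/(R1+R2) = 0.3336.
R2 = R1 · 0.3336/(1 − 0.3336) = 2.458 MΩ.

R2 ≈ 2.46 MΩ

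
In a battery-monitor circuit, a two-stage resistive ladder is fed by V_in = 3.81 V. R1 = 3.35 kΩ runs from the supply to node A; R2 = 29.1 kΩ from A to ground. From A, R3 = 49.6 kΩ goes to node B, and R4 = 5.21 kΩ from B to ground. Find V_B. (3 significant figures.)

Looking into the second stage from A: R3 + R4 = 54.81 kΩ appears in parallel with R2.
Effective lower resistance at A: R2 ‖ 54.81 = 19.01 kΩ.
First divider: V_A = V_in · 19.01/(3.35 + 19.01) = 3.239 V.
V_B = V_A × 0.09506 = 0.3079 V.

V_B ≈ 0.308 V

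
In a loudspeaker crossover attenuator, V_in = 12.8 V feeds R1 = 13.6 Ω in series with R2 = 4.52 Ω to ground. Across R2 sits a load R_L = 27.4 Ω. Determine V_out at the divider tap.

The load sits in parallel with R2, giving an effective lower resistance R2' = R2·R_L/(R2+R_L) = 3.880 Ω.
Then V_out = V_in · R2'/(R1 + R2') = 12.8 × 3.880/17.48 = 2.841 V.
(Unloaded it would be 3.19 V; the load pulls it down.)

V_out ≈ 2.84 V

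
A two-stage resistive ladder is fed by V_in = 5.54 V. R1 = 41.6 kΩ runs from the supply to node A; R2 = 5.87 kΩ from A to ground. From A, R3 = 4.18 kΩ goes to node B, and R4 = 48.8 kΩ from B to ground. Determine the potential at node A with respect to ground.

V_A ≈ 0.624 V

Node A sees R2 in parallel with the series input of stage 2, R3 + R4 = 52.98 kΩ.
Effective lower resistance at A: R2 ‖ 52.98 = 5.284 kΩ.
First divider: V_A = V_in · 5.284/(41.6 + 5.284) = 0.6244 V.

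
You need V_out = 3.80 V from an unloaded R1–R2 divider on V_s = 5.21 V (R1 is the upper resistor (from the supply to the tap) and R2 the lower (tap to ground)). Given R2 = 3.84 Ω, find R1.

V_out/V_s = R2/(R1+R2) = 0.7294.
So R1 = R2 · (V_s/V_out − 1) = 3.84 × (5.21/3.80 − 1) = 3.84 × 0.3711 = 1.425 Ω.

R1 ≈ 1.42 Ω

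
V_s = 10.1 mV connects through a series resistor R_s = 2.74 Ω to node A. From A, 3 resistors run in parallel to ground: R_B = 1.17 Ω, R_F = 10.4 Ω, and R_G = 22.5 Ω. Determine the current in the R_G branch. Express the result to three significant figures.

Combine the parallel branches: R_p = (1/1.17 + 1/10.4 + 1/22.5)⁻¹ = 1.005 Ω.
V_A by voltage divider: V_A = 10.1 × 1.005/(2.74 + 1.005) = 2.710 mV.
I(R_G) = V_A / R_G = 2.710/22.5 = 0.1204 mA.
(Equivalently: I_total = 2.697 mA, then current-divider fraction G_k/ΣG = 0.04465.)

I ≈ 0.120 mA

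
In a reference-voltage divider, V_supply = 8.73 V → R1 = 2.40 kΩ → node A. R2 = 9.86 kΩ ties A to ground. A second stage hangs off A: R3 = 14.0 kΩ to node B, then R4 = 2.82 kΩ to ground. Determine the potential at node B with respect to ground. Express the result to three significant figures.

Node A sees R2 in parallel with the series input of stage 2, R3 + R4 = 16.82 kΩ.
R2 ‖ (R3+R4) = 6.216 kΩ.
V_A = 8.73 × 6.216/(2.40 + 6.216) = 6.298 V.
V_B = V_A × 0.1677 = 1.056 V.

V_B ≈ 1.06 V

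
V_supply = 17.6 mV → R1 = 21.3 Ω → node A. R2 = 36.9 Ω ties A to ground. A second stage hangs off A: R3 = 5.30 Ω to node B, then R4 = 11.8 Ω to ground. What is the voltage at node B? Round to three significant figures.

V_B ≈ 4.30 mV

Node A sees R2 in parallel with the series input of stage 2, R3 + R4 = 17.10 Ω.
R2 ‖ (R3+R4) = 11.68 Ω.
So V_A = 17.6 × 0.3543 = 6.235 mV.
Stage 2 is unloaded, so V_B = V_A · R4/(R3+R4) = 6.235 × 11.8/17.10 = 4.302 mV.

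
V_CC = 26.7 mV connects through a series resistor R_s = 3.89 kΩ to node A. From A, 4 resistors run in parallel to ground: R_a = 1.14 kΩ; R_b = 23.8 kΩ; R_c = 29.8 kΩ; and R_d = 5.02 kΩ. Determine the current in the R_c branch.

Equivalent of the parallel group: R_p = 0.8681 kΩ.
Node voltage V_A = V_CC · R_p/(R_s + R_p) = 26.7 × 0.1824 = 4.871 mV.
Branch current I = V_A/R_c = 4.871/29.8 = 0.1635 µA.
(Equivalently: I_total = 5.612 µA, then current-divider fraction G_k/ΣG = 0.02913.)

I ≈ 0.163 µA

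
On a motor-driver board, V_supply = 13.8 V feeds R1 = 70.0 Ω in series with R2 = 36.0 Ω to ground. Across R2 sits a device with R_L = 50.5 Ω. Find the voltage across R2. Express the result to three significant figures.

The load sits in parallel with R2, giving an effective lower resistance R2' = R2·R_L/(R2+R_L) = 21.02 Ω.
Voltage divider with the loaded lower leg: V_out = 13.8 × 21.02/(70.0 + 21.02) = 13.8 × 0.2309 = 3.187 V.

V_out ≈ 3.19 V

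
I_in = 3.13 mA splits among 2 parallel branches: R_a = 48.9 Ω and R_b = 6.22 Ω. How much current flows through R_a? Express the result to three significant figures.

For two parallel branches, I_k = I_in · (other R)/(sum of R).
I(R_a) = 3.13 × 6.22/(48.9 + 6.22) = 3.13 × 0.1128 = 0.3532 mA.

I ≈ 0.353 mA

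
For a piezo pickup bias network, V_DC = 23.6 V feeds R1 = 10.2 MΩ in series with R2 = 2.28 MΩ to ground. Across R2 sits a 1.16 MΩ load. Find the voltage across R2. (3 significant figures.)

V_out ≈ 1.65 V

First combine the lower leg with the load: R2 ‖ R_L = 0.7688 MΩ.
Voltage divider with the loaded lower leg: V_out = 23.6 × 0.7688/(10.2 + 0.7688) = 23.6 × 0.07009 = 1.654 V.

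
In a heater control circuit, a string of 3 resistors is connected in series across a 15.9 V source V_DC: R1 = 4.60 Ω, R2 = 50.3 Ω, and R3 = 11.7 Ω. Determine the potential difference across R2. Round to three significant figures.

V ≈ 12.0 V

ΣR = 4.60 + 50.3 + 11.7 = 66.60 Ω.
V = V_DC · R/ΣR = 15.9 × 0.7553 = 12.01 V.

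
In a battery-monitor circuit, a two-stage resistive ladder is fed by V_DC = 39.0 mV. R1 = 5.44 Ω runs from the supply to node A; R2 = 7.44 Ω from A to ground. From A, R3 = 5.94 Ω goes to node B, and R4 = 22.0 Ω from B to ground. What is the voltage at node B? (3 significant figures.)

V_B ≈ 15.9 mV

Looking into the second stage from A: R3 + R4 = 27.94 Ω appears in parallel with R2.
R2 ‖ (R3+R4) = 5.875 Ω.
First divider: V_A = V_DC · 5.875/(5.44 + 5.875) = 20.25 mV.
Stage 2 is unloaded, so V_B = V_A · R4/(R3+R4) = 20.25 × 22.0/27.94 = 15.95 mV.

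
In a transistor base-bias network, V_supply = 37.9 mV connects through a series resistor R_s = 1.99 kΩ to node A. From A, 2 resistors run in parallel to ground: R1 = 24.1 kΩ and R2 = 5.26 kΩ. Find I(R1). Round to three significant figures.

Combine the parallel branches: R_p = (1/24.1 + 1/5.26)⁻¹ = 4.318 kΩ.
V_A by voltage divider: V_A = 37.9 × 4.318/(1.99 + 4.318) = 25.94 mV.
Branch current I = V_A/R1 = 25.94/24.1 = 1.076 µA.

I ≈ 1.08 µA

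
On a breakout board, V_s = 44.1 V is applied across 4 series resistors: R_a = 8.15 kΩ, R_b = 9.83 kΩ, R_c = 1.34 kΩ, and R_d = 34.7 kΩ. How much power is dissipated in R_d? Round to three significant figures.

ΣR = 54.02 kΩ → I = 44.1/54.02 = 0.8164 mA.
P(R_d) = I²·R_d = (0.8164)² × 34.7 = 23.13 mW.

P ≈ 23.1 mW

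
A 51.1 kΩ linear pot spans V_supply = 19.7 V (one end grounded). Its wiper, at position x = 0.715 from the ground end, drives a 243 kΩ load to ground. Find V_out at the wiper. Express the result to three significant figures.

V_out ≈ 13.5 V

Split the track: R_lower = x·R_p = 36.54 kΩ, R_upper = (1−x)·R_p = 14.56 kΩ.
Lower segment in parallel with the load: 36.54 ‖ 243 = 31.76 kΩ.
Then V_out = V_supply · 31.76/(14.56 + 31.76) = 13.51 V.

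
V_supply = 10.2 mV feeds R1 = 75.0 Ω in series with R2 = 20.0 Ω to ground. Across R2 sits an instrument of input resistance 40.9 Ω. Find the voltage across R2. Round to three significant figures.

First combine the lower leg with the load: R2 ‖ R_L = 13.43 Ω.
Now apply the divider: V_out = 10.2 × 0.1519 = 1.549 mV.

V_out ≈ 1.55 mV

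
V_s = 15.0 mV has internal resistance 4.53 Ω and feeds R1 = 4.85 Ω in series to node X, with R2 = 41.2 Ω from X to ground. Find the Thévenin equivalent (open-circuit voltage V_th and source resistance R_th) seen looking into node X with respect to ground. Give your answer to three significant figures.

V_th ≈ 12.2 mV, R_th ≈ 7.64 Ω

R1' = 4.53 + 4.85 = 9.380 Ω (source resistance + R1).
V_th is the unloaded tap voltage: V_s · R2/(R1'+R2) = 15.0 × 0.8146 = 12.22 mV.
Looking into X with the source shorted: R_th = R1'·R2/(R1'+R2) = 9.380 × 41.2/50.58 = 7.640 Ω.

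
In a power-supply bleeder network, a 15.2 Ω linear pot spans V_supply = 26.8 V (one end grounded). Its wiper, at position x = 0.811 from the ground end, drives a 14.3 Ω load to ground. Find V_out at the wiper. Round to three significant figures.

V_out ≈ 18.7 V

Split the track: R_lower = x·R_p = 12.33 Ω, R_upper = (1−x)·R_p = 2.873 Ω.
R_L loads the lower segment: effective lower R = 6.620 Ω.
Then V_out = V_supply · 6.620/(2.873 + 6.620) = 18.69 V.
(Unloaded: V_out = x·V_supply = 21.7 V.)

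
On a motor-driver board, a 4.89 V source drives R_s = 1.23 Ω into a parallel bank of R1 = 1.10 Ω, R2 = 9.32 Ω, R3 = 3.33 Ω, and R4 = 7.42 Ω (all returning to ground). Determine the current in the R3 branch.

I ≈ 0.527 A

Combine the parallel branches: R_p = (1/1.10 + 1/9.32 + 1/3.33 + 1/7.42)⁻¹ = 0.6890 Ω.
Node voltage V_A = V_CC · R_p/(R_s + R_p) = 4.89 × 0.3590 = 1.756 V.
I(R3) = V_A / R3 = 1.756/3.33 = 0.5272 A.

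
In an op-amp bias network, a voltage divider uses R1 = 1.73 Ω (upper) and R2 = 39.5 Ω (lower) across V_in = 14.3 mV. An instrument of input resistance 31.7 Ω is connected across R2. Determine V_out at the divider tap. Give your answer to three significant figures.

V_out ≈ 13.0 mV

First combine the lower leg with the load: R2 ‖ R_L = 17.59 Ω.
Voltage divider with the loaded lower leg: V_out = 14.3 × 17.59/(1.73 + 17.59) = 14.3 × 0.9104 = 13.02 mV.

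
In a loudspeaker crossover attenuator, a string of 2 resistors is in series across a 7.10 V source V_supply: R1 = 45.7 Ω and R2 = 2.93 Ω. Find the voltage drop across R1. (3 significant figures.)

Total series resistance ΣR = 45.7 + 2.93 = 48.63 Ω.
Voltage divider: V = V_supply · (45.70 / 48.63) = 7.10 × 0.9397 = 6.672 V.

V ≈ 6.67 V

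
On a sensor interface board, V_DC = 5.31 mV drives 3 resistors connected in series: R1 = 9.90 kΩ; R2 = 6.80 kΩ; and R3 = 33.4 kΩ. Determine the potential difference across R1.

Total series resistance ΣR = 9.90 + 6.80 + 33.4 = 50.10 kΩ.
Voltage divider: V = V_DC · (9.900 / 50.10) = 5.31 × 0.1976 = 1.049 mV.

V ≈ 1.05 mV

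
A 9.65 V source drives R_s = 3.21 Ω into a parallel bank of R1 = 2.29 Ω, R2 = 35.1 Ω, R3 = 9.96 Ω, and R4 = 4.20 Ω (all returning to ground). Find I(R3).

Combine the parallel branches: R_p = (1/2.29 + 1/35.1 + 1/9.96 + 1/4.20)⁻¹ = 1.244 Ω.
V_A by voltage divider: V_A = 9.65 × 1.244/(3.21 + 1.244) = 2.696 V.
Branch current I = V_A/R3 = 2.696/9.96 = 0.2707 A.
(Check via current divider: I_total = 2.166 A; share G_k/ΣG = 0.1249 → same result.)

I ≈ 0.271 A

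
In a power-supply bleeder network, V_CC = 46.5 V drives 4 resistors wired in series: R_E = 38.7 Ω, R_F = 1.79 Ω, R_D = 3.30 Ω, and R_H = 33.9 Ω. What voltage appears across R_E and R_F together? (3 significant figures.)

Total series resistance ΣR = 38.7 + 1.79 + 3.30 + 33.9 = 77.69 Ω.
R_{R_E..R_F} = 38.7 + 1.79 = 40.49 Ω.
Voltage divider: V = V_CC · (40.49 / 77.69) = 46.5 × 0.5212 = 24.23 V.

V ≈ 24.2 V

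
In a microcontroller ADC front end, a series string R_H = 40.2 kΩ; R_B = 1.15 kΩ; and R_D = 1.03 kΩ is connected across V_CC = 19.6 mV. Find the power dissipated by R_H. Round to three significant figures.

P ≈ 8.60 nW

Series current I = V_CC/ΣR = 19.6/42.38 = 0.4625 µA.
P = I²R = 0.2139 × 40.2 = 8.598 nW.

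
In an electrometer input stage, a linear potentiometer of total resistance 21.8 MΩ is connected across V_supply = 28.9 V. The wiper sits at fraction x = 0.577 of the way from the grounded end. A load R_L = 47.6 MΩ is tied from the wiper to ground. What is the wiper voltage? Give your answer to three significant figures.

V_out ≈ 15.0 V

The pot divides into 9.221 MΩ above the wiper and 12.58 MΩ below.
Lower segment in parallel with the load: 12.58 ‖ 47.6 = 9.949 MΩ.
V_out = 28.9 × 9.949/(9.221 + 9.949) = 15.00 V.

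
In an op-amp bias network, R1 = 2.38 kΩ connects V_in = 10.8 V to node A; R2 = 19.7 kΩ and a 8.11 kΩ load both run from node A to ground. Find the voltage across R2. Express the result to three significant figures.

V_out ≈ 7.64 V

First combine the lower leg with the load: R2 ‖ R_L = 5.745 kΩ.
Then V_out = V_in · R2'/(R1 + R2') = 10.8 × 5.745/8.125 = 7.636 V.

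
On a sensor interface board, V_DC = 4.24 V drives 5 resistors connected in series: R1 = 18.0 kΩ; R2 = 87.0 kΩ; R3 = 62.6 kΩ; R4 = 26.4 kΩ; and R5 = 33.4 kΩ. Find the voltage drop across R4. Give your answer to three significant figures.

V ≈ 0.492 V

Total series resistance ΣR = 18.0 + 87.0 + 62.6 + 26.4 + 33.4 = 227.4 kΩ.
Voltage divider: V = V_DC · (26.40 / 227.4) = 4.24 × 0.1161 = 0.4922 V.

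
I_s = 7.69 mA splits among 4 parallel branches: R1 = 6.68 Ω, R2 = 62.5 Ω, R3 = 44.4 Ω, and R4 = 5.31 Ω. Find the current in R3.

Total conductance ΣG = 1/6.68 + 1/62.5 + 1/44.4 + 1/5.31 = 0.3765 (units of 1/Ω).
By the current-divider rule, I = I_s · G_k/ΣG = 7.69 × 0.05981 = 0.4600 mA.

I ≈ 0.460 mA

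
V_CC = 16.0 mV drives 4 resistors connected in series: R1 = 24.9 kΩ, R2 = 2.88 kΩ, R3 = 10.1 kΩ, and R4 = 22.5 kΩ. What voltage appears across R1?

ΣR = 24.9 + 2.88 + 10.1 + 22.5 = 60.38 kΩ.
By the voltage-divider rule, V = 16.0 × 24.90/60.38 = 6.598 mV.

V ≈ 6.60 mV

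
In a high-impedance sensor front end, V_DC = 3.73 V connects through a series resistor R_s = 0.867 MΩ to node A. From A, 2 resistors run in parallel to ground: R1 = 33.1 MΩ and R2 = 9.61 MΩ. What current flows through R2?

I ≈ 0.348 µA

Combine the parallel branches: R_p = (1/33.1 + 1/9.61)⁻¹ = 7.448 MΩ.
V_A by voltage divider: V_A = 3.73 × 7.448/(0.867 + 7.448) = 3.341 V.
I(R2) = V_A / R2 = 3.341/9.61 = 0.3477 µA.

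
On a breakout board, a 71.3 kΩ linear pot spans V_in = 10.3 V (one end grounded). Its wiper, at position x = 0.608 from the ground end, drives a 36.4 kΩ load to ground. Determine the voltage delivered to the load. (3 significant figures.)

Lower segment x·R_p = 43.35 kΩ; upper segment (1−x)·R_p = 27.95 kΩ.
(x·R_p) ‖ R_L = 19.79 kΩ.
V_out = 10.3 × 19.79/(27.95 + 19.79) = 4.269 V.
(Unloaded: V_out = x·V_in = 6.26 V.)

V_out ≈ 4.27 V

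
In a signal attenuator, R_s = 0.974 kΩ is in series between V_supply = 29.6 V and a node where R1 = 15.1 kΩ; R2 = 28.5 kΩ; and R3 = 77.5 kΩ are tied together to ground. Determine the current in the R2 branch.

Parallel bank: R_p = 1/(1/15.1 + 1/28.5 + 1/77.5) = 8.755 kΩ.
V_A by voltage divider: V_A = 29.6 × 8.755/(0.974 + 8.755) = 26.64 V.
Branch current I = V_A/R2 = 26.64/28.5 = 0.9346 mA.
(Check via current divider: I_total = 3.042 mA; share G_k/ΣG = 0.3072 → same result.)

I ≈ 0.935 mA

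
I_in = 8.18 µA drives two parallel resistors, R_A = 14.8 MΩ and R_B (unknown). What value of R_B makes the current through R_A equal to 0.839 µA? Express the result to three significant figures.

R_B ≈ 1.69 MΩ

The fraction through R_A equals R_B/(R_A+R_B).
0.839/8.18 = R_B/(R_A + R_B) → R_B = R_A · (0.1026)/(1 − 0.1026) = 14.8 × 0.1143 = 1.691 MΩ.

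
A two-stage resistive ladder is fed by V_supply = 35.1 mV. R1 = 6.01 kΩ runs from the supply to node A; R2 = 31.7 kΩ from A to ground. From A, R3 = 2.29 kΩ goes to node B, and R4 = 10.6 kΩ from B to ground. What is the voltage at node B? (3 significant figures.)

V_B ≈ 17.4 mV

The second stage (R3 + R4 = 12.89 kΩ) loads node A in parallel with R2.
Effective lower resistance at A: R2 ‖ 12.89 = 9.164 kΩ.
First divider: V_A = V_supply · 9.164/(6.01 + 9.164) = 21.20 mV.
Then the unloaded second divider: V_B = V_A × R4/(R3+R4) = 21.20 × 0.8223 = 17.43 mV.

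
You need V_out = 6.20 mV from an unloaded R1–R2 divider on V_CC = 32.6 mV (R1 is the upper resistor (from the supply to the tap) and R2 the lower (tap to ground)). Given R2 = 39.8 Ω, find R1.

V_out/V_CC = R2/(R1+R2) = 0.1902.
Rearranging, R1 = R2·(1−k)/k = 39.8 × 4.258 = 169.5 Ω.

R1 ≈ 169 Ω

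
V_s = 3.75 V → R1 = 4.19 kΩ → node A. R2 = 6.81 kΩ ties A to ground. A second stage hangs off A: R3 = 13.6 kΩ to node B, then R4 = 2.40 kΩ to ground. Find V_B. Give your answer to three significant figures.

V_B ≈ 0.300 V

Looking into the second stage from A: R3 + R4 = 16.00 kΩ appears in parallel with R2.
Effective lower resistance at A: R2 ‖ 16.00 = 4.777 kΩ.
So V_A = 3.75 × 0.5327 = 1.998 V.
V_B = V_A × 0.1500 = 0.2997 V.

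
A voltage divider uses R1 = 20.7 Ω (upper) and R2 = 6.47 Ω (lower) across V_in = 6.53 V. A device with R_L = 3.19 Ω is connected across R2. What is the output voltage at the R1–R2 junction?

The load sits in parallel with R2, giving an effective lower resistance R2' = R2·R_L/(R2+R_L) = 2.137 Ω.
Voltage divider with the loaded lower leg: V_out = 6.53 × 2.137/(20.7 + 2.137) = 6.53 × 0.09356 = 0.6109 V.

V_out ≈ 0.611 V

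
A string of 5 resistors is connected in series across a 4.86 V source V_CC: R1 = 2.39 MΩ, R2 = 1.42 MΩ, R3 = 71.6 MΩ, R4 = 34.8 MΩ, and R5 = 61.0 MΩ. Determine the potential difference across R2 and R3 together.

Total series resistance ΣR = 2.39 + 1.42 + 71.6 + 34.8 + 61.0 = 171.2 MΩ.
R_{R2..R3} = 1.42 + 71.6 = 73.02 MΩ.
By the voltage-divider rule, V = 4.86 × 73.02/171.2 = 2.073 V.

V ≈ 2.07 V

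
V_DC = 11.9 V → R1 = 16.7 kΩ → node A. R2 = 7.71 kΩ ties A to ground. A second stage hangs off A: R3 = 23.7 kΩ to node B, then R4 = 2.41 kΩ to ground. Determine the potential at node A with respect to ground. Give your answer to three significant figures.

Node A sees R2 in parallel with the series input of stage 2, R3 + R4 = 26.11 kΩ.
Effective lower resistance at A: R2 ‖ 26.11 = 5.952 kΩ.
First divider: V_A = V_DC · 5.952/(16.7 + 5.952) = 3.127 V.

V_A ≈ 3.13 V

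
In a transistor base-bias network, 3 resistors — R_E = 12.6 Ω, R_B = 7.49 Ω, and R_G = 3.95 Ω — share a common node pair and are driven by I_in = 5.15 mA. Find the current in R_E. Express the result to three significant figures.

Conductances: ΣG = 1/12.6 + 1/7.49 + 1/3.95 = 0.4660 (1/Ω).
R_E takes the fraction G_k/ΣG = 0.07937/0.4660 = 0.1703, so I = 5.15 × 0.1703 = 0.8770 mA.

I ≈ 0.877 mA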